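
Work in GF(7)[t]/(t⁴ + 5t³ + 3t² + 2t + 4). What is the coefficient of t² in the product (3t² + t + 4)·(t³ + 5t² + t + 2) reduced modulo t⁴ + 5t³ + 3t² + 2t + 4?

Multiply in GF(7)[t]: (3t² + t + 4)·(t³ + 5t² + t + 2) = 3t⁵ + 2t⁴ + 5t³ + 6t² + 6t + 1.
Reduce using t⁴ ≡ 2t³ + 4t² + 5t + 3 (mod t⁴ + 5t³ + 3t² + 2t + 4).
Reduced: 5t³ + 4t² + 6t + 4.

4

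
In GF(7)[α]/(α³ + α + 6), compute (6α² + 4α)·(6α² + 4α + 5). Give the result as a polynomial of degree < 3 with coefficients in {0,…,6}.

3α^2 + α + 6

Multiply in GF(7)[α]: (6α² + 4α)·(6α² + 4α + 5) = α⁴ + 6α³ + 4α² + 6α.
Reduce using α³ ≡ 6α + 1 (mod α³ + α + 6).
Reduced: 3α² + α + 6.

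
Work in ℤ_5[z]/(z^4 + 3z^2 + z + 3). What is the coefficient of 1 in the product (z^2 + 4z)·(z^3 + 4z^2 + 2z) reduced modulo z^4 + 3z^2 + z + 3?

1

Multiply in ℤ_5[z]: (z^2 + 4z)·(z^3 + 4z^2 + 2z) = z^5 + 3z^4 + 3z^3 + 3z^2.
Reduce using z^4 ≡ 2z^2 + 4z + 2 (mod z^4 + 3z^2 + z + 3).
Reduced: 3z^2 + 4z + 1.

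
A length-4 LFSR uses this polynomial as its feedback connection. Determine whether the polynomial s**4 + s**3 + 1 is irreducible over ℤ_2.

Write f(s) = s**4 + s**3 + 1.
Check for roots in ℤ_2: f(0) = 1; f(1) = 1.
No roots, so no linear factors.
Monic irreducibles of degree 2 over GF(2): s**2 + s + 1.
None of them divide f (all give nonzero remainder).
No irreducible factor of degree ≤ 2 exists, so f is irreducible over GF(2).

Yes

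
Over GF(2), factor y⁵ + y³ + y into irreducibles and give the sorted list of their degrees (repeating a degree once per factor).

Write f(y) = y⁵ + y³ + y.
Roots in GF(2): f(0) = 0 → root; f(1) = 1.
Linear factors from roots: (y).
Complete factorization: f(y) = (y)·(y² + y + 1)^2.
Factor degrees with multiplicity: 1 + 2 + 2 = 5.

1, 2, 2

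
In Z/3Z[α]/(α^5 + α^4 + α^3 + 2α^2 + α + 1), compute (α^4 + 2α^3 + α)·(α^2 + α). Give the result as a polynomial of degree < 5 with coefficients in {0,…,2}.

2α^4 + 2α^2 + 1

Multiply in Z/3Z[α]: (α^4 + 2α^3 + α)·(α^2 + α) = α^6 + 2α^4 + α^3 + α^2.
Reduce using α^5 ≡ 2α^4 + 2α^3 + α^2 + 2α + 2 (mod α^5 + α^4 + α^3 + 2α^2 + α + 1).
Reduced: 2α^4 + 2α^2 + 1.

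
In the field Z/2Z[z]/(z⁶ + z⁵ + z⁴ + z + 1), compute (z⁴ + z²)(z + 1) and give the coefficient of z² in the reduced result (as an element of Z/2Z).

Multiply in Z/2Z[z]: (z⁴ + z²)·(z + 1) = z⁵ + z⁴ + z³ + z².
Reduced: z⁵ + z⁴ + z³ + z².

1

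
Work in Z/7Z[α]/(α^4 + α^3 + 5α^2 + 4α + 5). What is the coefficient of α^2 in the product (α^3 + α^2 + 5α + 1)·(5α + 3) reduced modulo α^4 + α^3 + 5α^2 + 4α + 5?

3

Multiply in Z/7Z[α]: (α^3 + α^2 + 5α + 1)·(5α + 3) = 5α^4 + α^3 + 6α + 3.
Reduce using α^4 ≡ 6α^3 + 2α^2 + 3α + 2 (mod α^4 + α^3 + 5α^2 + 4α + 5).
Reduced: 3α^3 + 3α^2 + 6.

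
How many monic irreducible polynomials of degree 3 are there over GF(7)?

x^(7^3) − x is the product of all monic irreducibles of degree dividing 3; Möbius inversion gives N = (1/3) Σ μ(3/d)·7^d.
Divisors of 3: 1, 3; μ(3/d) for each: -1, 1.
Σ = − 7^1 + 7^3 = 336.
N = 336/3 = 112.

112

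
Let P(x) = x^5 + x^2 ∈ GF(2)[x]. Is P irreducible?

No

Check for roots in GF(2): P(0) = 0 → root; P(1) = 0 → root.
P(0) = 0, so (x) divides P(x); P is reducible.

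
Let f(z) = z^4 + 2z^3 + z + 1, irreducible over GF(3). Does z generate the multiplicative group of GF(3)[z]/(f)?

|GF(3^4)^×| = 3^4 − 1 = 80. Prime factorization: 80 = 2^4·5.
f is primitive ⇔ z has order 80 in GF(3)[z]/(f), i.e. z^(80/q) ≠ 1 for each prime q | 80.
z^(40) mod f = 1
z^(16) mod f = 2z^2 + 2z + 1.
Since z^(40) = 1, the order of z divides 40 < 80; not primitive.

No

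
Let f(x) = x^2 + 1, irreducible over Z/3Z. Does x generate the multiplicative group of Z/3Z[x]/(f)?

No

|GF(3^2)^×| = 3^2 − 1 = 8. Prime factorization: 8 = 2^3.
f is primitive ⇔ x has order 8 in GF(3)[x]/(f), i.e. x^(8/q) ≠ 1 for each prime q | 8.
x^(4) mod f = 1
Since x^(4) = 1, the order of x divides 4 < 8; not primitive.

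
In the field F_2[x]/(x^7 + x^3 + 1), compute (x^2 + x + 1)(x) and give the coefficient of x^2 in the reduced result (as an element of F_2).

Multiply in F_2[x]: (x^2 + x + 1)·(x) = x^3 + x^2 + x.
Reduced: x^3 + x^2 + x.

1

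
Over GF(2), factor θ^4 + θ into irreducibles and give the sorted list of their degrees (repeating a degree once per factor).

Write g(θ) = θ^4 + θ.
Roots in GF(2): g(0) = 0 → root; g(1) = 0 → root.
Linear factors from roots: (θ), (θ + 1).
Complete factorization: g(θ) = (θ)·(θ + 1)·(θ^2 + θ + 1).
Factor degrees with multiplicity: 1 + 1 + 2 = 4.

1, 1, 2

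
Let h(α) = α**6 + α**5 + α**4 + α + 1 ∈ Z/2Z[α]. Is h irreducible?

Check for roots in Z/2Z: h(0) = 1; h(1) = 1.
No roots, so no linear factors.
Monic irreducibles of degree 2 over GF(2): α**2 + α + 1.
None of them divide h (all give nonzero remainder).
Monic irreducibles of degree 3 over GF(2): α**3 + α + 1, α**3 + α**2 + 1.
None of them divide h (all give nonzero remainder).
No irreducible factor of degree ≤ 3 exists, so h is irreducible over GF(2).

Yes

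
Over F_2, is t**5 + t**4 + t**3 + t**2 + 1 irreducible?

Write h(t) = t**5 + t**4 + t**3 + t**2 + 1.
Check for roots in F_2: h(0) = 1; h(1) = 1.
No roots, so no linear factors.
Monic irreducibles of degree 2 over GF(2): t**2 + t + 1.
None of them divide h (all give nonzero remainder).
No irreducible factor of degree ≤ 2 exists, so h is irreducible over GF(2).

Yes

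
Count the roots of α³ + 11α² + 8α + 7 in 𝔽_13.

1

Write P(α) = α³ + 11α² + 8α + 7.
Evaluate at each of the 13 elements of 𝔽_13:
P(0) = 7; P(1) = 1; P(2) = 10; P(3) = 1; P(4) = 6; P(5) = 5; P(6) = 4; P(7) = 9; P(8) = 0 → root; P(9) = 9; P(10) = 3; P(11) = 1; P(12) = 9.
Roots: {8}.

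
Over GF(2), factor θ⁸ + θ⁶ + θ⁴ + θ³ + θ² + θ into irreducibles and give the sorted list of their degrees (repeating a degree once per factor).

1, 1, 1, 2, 3

Write g(θ) = θ⁸ + θ⁶ + θ⁴ + θ³ + θ² + θ.
Roots in GF(2): g(0) = 0 → root; g(1) = 0 → root.
Linear factors from roots: (θ), (θ + 1).
Complete factorization: g(θ) = (θ)·(θ + 1)^2·(θ² + θ + 1)·(θ³ + θ² + 1).
Factor degrees with multiplicity: 1 + 1 + 1 + 2 + 3 = 8.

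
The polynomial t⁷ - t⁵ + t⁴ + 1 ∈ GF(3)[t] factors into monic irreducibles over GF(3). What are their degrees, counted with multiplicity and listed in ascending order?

Write f(t) = t⁷ - t⁵ + t⁴ + 1.
Roots in GF(3): f(0) = 1; f(1) = 2; f(2) = 2.
Complete factorization: f(t) = (t⁷ - t⁵ + t⁴ + 1).
Factor degrees with multiplicity: 7 = 7.

7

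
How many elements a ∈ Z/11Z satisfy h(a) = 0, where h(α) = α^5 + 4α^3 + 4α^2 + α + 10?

4

Evaluate at each of the 11 elements of Z/11Z:
h(0) = 10; h(1) = 9; h(2) = 4; h(3) = 4; h(4) = 5; h(5) = 0 → root; h(6) = 0 → root; h(7) = 0 → root; h(8) = 0 → root; h(9) = 4; h(10) = 8.
Roots: {5, 6, 7, 8}.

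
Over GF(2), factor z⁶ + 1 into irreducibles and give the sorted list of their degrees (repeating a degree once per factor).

1, 1, 2, 2

Write h(z) = z⁶ + 1.
Roots in GF(2): h(0) = 1; h(1) = 0 → root.
Linear factors from roots: (z + 1).
Complete factorization: h(z) = (z + 1)^2·(z² + z + 1)^2.
Factor degrees with multiplicity: 1 + 1 + 2 + 2 = 6.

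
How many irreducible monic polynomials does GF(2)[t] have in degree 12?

335

x^(2^12) − x is the product of all monic irreducibles of degree dividing 12; Möbius inversion gives N = (1/12) Σ μ(12/d)·2^d.
Divisors of 12: 1, 2, 3, 4, 6, 12; μ(12/d) for each: 0, 1, 0, -1, -1, 1.
Σ = 2^2 − 2^4 − 2^6 + 2^12 = 4020.
N = 4020/12 = 335.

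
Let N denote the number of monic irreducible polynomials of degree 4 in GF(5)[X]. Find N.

By the necklace-counting formula, N_5(4) = (1/4) Σ_{d|4} μ(4/d)·5^d.
Divisors of 4: 1, 2, 4; μ(4/d) for each: 0, -1, 1.
Σ = − 5^2 + 5^4 = 600.
N = 600/4 = 150.

150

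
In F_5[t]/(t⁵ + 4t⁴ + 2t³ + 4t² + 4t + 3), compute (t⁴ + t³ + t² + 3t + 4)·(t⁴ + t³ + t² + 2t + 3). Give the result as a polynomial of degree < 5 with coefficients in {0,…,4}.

Multiply in F_5[t]: (t⁴ + t³ + t² + 3t + 4)·(t⁴ + t³ + t² + 2t + 3) = t⁸ + 2t⁷ + 3t⁶ + 2t⁵ + 3t⁴ + 2t³ + 3t² + 2t + 2.
Reduce using t⁵ ≡ t⁴ + 3t³ + t² + t + 2 (mod t⁵ + 4t⁴ + 2t³ + 4t² + 4t + 3).
Reduced: 4t³ + 4t² + t + 4.

4t^3 + 4t^2 + t + 4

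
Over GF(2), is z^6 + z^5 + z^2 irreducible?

Write f(z) = z^6 + z^5 + z^2.
Check for roots in GF(2): f(0) = 0 → root; f(1) = 1.
f(0) = 0, so (z) divides f(z); f is reducible.

No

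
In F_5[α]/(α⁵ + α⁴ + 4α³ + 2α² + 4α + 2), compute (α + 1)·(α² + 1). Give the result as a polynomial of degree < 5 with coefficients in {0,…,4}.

α^3 + α^2 + α + 1

Multiply in F_5[α]: (α + 1)·(α² + 1) = α³ + α² + α + 1.
Reduced: α³ + α² + α + 1.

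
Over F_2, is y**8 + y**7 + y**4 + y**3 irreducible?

Write h(y) = y**8 + y**7 + y**4 + y**3.
Check for roots in F_2: h(0) = 0 → root; h(1) = 0 → root.
h(0) = 0, so (y) divides h(y); h is reducible.

No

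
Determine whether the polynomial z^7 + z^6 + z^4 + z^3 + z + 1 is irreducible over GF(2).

Write g(z) = z^7 + z^6 + z^4 + z^3 + z + 1.
Check for roots in GF(2): g(0) = 1; g(1) = 0 → root.
g(1) = 0, so (z − 1) divides g(z); g is reducible.

No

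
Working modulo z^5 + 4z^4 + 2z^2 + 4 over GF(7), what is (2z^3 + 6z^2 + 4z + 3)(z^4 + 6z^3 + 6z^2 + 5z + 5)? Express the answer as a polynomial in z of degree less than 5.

Multiply in GF(7)[z]: (2z^3 + 6z^2 + 4z + 3)·(z^4 + 6z^3 + 6z^2 + 5z + 5) = 2z^7 + 4z^6 + 3z^5 + 3z^4 + 5z^3 + 5z^2 + 1.
Reduce using z^5 ≡ 3z^4 + 5z^2 + 3 (mod z^5 + 4z^4 + 2z^2 + 4).
Reduced: 6z^3 + z^2 + 2z + 2.

6z^3 + z^2 + 2z + 2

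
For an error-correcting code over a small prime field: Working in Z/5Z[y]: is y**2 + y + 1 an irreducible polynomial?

Yes

Write m(y) = y**2 + y + 1.
Check for roots in Z/5Z: m(0) = 1; m(1) = 3; m(2) = 2; m(3) = 3; m(4) = 1.
No roots. A degree-2 polynomial over a field with no linear factor is irreducible.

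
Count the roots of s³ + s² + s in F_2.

1

Write g(s) = s³ + s² + s.
Evaluate at each of the 2 elements of F_2:
g(0) = 0 → root; g(1) = 1.
Roots: {0}.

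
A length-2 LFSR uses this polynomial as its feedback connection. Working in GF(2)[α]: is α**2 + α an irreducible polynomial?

No

Write f(α) = α**2 + α.
Check for roots in GF(2): f(0) = 0 → root; f(1) = 0 → root.
f(0) = 0, so (α) divides f(α); f is reducible.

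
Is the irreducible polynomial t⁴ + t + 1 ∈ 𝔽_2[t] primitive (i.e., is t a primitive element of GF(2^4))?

Yes

Write f(t) = t⁴ + t + 1.
|GF(2^4)^×| = 2^4 − 1 = 15. Prime factorization: 15 = 3·5.
f is primitive ⇔ t has order 15 in GF(2)[t]/(f), i.e. t^(15/q) ≠ 1 for each prime q | 15.
t^(5) mod f = t² + t.
t^(3) mod f = t³.
None equal 1, so t has full order 15; f is primitive.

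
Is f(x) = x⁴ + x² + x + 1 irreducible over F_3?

Yes

Check for roots in F_3: f(0) = 1; f(1) = 1; f(2) = 2.
No roots, so no linear factors.
Monic irreducibles of degree 2 over GF(3): x² + 1, x² + x - 1, x² - x - 1.
None of them divide f (all give nonzero remainder).
No irreducible factor of degree ≤ 2 exists, so f is irreducible over GF(3).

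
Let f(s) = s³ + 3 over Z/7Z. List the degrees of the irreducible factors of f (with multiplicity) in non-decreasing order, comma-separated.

3

Complete factorization: f(s) = (s³ + 3).
Factor degrees with multiplicity: 3 = 3.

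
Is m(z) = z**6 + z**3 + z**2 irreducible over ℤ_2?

Check for roots in ℤ_2: m(0) = 0 → root; m(1) = 1.
m(0) = 0, so (z) divides m(z); m is reducible.

No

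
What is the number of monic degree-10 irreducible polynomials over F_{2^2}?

By the necklace-counting formula, N_4(10) = (1/10) Σ_{d|10} μ(10/d)·4^d.
Divisors of 10: 1, 2, 5, 10; μ(10/d) for each: 1, -1, -1, 1.
Σ = 4^1 − 4^2 − 4^5 + 4^10 = 1047540.
N = 1047540/10 = 104754.

104754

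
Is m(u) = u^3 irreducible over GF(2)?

Check for roots in GF(2): m(0) = 0 → root; m(1) = 1.
m(0) = 0, so (u) divides m(u); m is reducible.

No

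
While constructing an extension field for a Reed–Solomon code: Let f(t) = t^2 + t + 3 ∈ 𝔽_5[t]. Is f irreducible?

Check for roots in 𝔽_5: f(0) = 3; f(1) = 0 → root; f(2) = 4; f(3) = 0 → root; f(4) = 3.
f(1) = 0, so (t − 1) divides f(t); f is reducible.

No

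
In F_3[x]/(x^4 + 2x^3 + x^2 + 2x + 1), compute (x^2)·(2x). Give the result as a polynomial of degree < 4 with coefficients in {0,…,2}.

2x^3

Multiply in F_3[x]: (x^2)·(2x) = 2x^3.
Reduced: 2x^3.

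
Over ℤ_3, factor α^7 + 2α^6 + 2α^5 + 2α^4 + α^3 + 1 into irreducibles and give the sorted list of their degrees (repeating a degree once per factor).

1, 2, 4

Write h(α) = α^7 + 2α^6 + 2α^5 + 2α^4 + α^3 + 1.
Roots in ℤ_3: h(0) = 1; h(1) = 0 → root; h(2) = 1.
Linear factors from roots: (α + 2).
Complete factorization: h(α) = (α + 2)·(α^2 + α + 2)·(α^4 + 2α^3 + α^2 + 2α + 1).
Factor degrees with multiplicity: 1 + 2 + 4 = 7.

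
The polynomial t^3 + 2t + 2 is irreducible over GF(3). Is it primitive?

No

Write f(t) = t^3 + 2t + 2.
|GF(3^3)^×| = 3^3 − 1 = 26. Prime factorization: 26 = 2·13.
f is primitive ⇔ t has order 26 in GF(3)[t]/(f), i.e. t^(26/q) ≠ 1 for each prime q | 26.
t^(13) mod f = 1
t^(2) mod f = t^2.
Since t^(13) = 1, the order of t divides 13 < 26; not primitive.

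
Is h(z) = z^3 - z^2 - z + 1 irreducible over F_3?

No

Check for roots in F_3: h(0) = 1; h(1) = 0 → root; h(2) = 0 → root.
h(1) = 0, so (z − 1) divides h(z); h is reducible.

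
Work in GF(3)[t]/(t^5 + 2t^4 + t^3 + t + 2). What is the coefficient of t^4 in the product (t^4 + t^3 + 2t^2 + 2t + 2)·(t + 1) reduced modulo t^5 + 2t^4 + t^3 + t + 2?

Multiply in GF(3)[t]: (t^4 + t^3 + 2t^2 + 2t + 2)·(t + 1) = t^5 + 2t^4 + t^2 + t + 2.
Reduce using t^5 ≡ t^4 + 2t^3 + 2t + 1 (mod t^5 + 2t^4 + t^3 + t + 2).
Reduced: 2t^3 + t^2.

0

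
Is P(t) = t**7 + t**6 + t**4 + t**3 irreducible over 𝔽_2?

Check for roots in 𝔽_2: P(0) = 0 → root; P(1) = 0 → root.
P(0) = 0, so (t) divides P(t); P is reducible.

No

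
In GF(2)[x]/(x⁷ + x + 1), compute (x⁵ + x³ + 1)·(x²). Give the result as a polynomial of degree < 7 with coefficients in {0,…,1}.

x^5 + x^2 + x + 1

Multiply in GF(2)[x]: (x⁵ + x³ + 1)·(x²) = x⁷ + x⁵ + x².
Reduce using x⁷ ≡ x + 1 (mod x⁷ + x + 1).
Reduced: x⁵ + x² + x + 1.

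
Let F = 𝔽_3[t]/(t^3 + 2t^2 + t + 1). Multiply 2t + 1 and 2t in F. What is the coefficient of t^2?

1

Multiply in 𝔽_3[t]: (2t + 1)·(2t) = t^2 + 2t.
Reduced: t^2 + 2t.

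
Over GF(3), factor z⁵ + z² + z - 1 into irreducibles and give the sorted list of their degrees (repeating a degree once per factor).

Write g(z) = z⁵ + z² + z - 1.
Roots in GF(3): g(0) = 2; g(1) = 2; g(2) = 1.
Complete factorization: g(z) = (z⁵ + z² + z - 1).
Factor degrees with multiplicity: 5 = 5.

5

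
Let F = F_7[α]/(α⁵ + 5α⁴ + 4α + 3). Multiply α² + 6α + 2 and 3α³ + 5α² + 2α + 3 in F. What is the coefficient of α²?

Multiply in F_7[α]: (α² + 6α + 2)·(3α³ + 5α² + 2α + 3) = 3α⁵ + 2α⁴ + 3α³ + 4α² + α + 6.
Reduce using α⁵ ≡ 2α⁴ + 3α + 4 (mod α⁵ + 5α⁴ + 4α + 3).
Reduced: α⁴ + 3α³ + 4α² + 3α + 4.

4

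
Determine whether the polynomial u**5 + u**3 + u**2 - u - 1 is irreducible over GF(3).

Write f(u) = u**5 + u**3 + u**2 - u - 1.
Check for roots in GF(3): f(0) = 2; f(1) = 1; f(2) = 2.
No roots, so no linear factors.
Monic irreducibles of degree 2 over GF(3): u**2 + 1, u**2 + u - 1, u**2 - u - 1.
None of them divide f (all give nonzero remainder).
No irreducible factor of degree ≤ 2 exists, so f is irreducible over GF(3).

Yes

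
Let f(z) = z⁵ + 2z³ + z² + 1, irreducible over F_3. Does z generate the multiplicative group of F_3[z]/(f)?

Yes

|GF(3^5)^×| = 3^5 − 1 = 242. Prime factorization: 242 = 2·11^2.
f is primitive ⇔ z has order 242 in GF(3)[z]/(f), i.e. z^(242/q) ≠ 1 for each prime q | 242.
z^(121) mod f = 2.
z^(22) mod f = z² + 2z + 2.
None equal 1, so z has full order 242; f is primitive.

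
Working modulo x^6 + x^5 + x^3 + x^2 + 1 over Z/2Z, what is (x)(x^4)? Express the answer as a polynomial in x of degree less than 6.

x^5

Multiply in Z/2Z[x]: (x)·(x^4) = x^5.
Reduced: x^5.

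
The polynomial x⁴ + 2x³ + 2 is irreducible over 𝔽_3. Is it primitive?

Write f(x) = x⁴ + 2x³ + 2.
|GF(3^4)^×| = 3^4 − 1 = 80. Prime factorization: 80 = 2^4·5.
f is primitive ⇔ x has order 80 in GF(3)[x]/(f), i.e. x^(80/q) ≠ 1 for each prime q | 80.
x^(40) mod f = 2.
x^(16) mod f = 2x² + x + 2.
None equal 1, so x has full order 80; f is primitive.

Yes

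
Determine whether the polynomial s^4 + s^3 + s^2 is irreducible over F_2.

Write f(s) = s^4 + s^3 + s^2.
Check for roots in F_2: f(0) = 0 → root; f(1) = 1.
f(0) = 0, so (s) divides f(s); f is reducible.

No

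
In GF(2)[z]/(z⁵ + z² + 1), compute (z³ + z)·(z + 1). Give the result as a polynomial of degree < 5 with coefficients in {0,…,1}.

z^4 + z^3 + z^2 + z

Multiply in GF(2)[z]: (z³ + z)·(z + 1) = z⁴ + z³ + z² + z.
Reduced: z⁴ + z³ + z² + z.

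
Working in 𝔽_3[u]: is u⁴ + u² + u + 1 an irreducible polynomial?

Write P(u) = u⁴ + u² + u + 1.
Check for roots in 𝔽_3: P(0) = 1; P(1) = 1; P(2) = 2.
No roots, so no linear factors.
Monic irreducibles of degree 2 over GF(3): u² + 1, u² + u - 1, u² - u - 1.
None of them divide P (all give nonzero remainder).
No irreducible factor of degree ≤ 2 exists, so P is irreducible over GF(3).

Yes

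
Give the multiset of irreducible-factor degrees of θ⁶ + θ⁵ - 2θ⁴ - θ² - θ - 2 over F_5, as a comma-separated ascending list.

Write f(θ) = θ⁶ + θ⁵ - 2θ⁴ - θ² - θ - 2.
Roots in F_5: f(0) = 3; f(1) = 1; f(2) = 1; f(3) = 1; f(4) = 1.
Complete factorization: f(θ) = (θ⁶ + θ⁵ - 2θ⁴ - θ² - θ - 2).
Factor degrees with multiplicity: 6 = 6.

6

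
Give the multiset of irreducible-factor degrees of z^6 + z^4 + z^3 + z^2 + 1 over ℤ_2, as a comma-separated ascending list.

2, 4

Write h(z) = z^6 + z^4 + z^3 + z^2 + 1.
Roots in ℤ_2: h(0) = 1; h(1) = 1.
Complete factorization: h(z) = (z^2 + z + 1)·(z^4 + z^3 + z^2 + z + 1).
Factor degrees with multiplicity: 2 + 4 = 6.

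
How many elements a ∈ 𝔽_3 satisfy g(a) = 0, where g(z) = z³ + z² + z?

2

Evaluate at each of the 3 elements of 𝔽_3:
g(0) = 0 → root; g(1) = 0 → root; g(2) = 2.
Roots: {0, 1}.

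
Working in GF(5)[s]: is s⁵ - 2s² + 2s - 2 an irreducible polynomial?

Yes

Write g(s) = s⁵ - 2s² + 2s - 2.
Check for roots in GF(5): g(0) = 3; g(1) = 4; g(2) = 1; g(3) = 4; g(4) = 3.
No roots, so no linear factors.
Degree-2 irreducible divisors: test the 10 monic irreducibles of degree 2 over GF(5).
None of them divide g (all give nonzero remainder).
No irreducible factor of degree ≤ 2 exists, so g is irreducible over GF(5).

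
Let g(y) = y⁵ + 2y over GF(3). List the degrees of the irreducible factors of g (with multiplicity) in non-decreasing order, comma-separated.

1, 1, 1, 2

Roots in GF(3): g(0) = 0 → root; g(1) = 0 → root; g(2) = 0 → root.
Linear factors from roots: (y), (y + 2), (y + 1).
Complete factorization: g(y) = (y)·(y + 1)·(y + 2)·(y² + 1).
Factor degrees with multiplicity: 1 + 1 + 1 + 2 = 5.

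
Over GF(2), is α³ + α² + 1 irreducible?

Write m(α) = α³ + α² + 1.
Check for roots in GF(2): m(0) = 1; m(1) = 1.
No roots. A degree-3 polynomial over a field with no linear factor is irreducible.

Yes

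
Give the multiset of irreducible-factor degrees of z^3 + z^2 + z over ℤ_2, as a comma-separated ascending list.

Write g(z) = z^3 + z^2 + z.
Roots in ℤ_2: g(0) = 0 → root; g(1) = 1.
Linear factors from roots: (z).
Complete factorization: g(z) = (z)·(z^2 + z + 1).
Factor degrees with multiplicity: 1 + 2 = 3.

1, 2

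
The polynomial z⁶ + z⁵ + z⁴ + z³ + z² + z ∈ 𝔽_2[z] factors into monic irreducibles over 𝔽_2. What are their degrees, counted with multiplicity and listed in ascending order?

1, 1, 2, 2

Write g(z) = z⁶ + z⁵ + z⁴ + z³ + z² + z.
Roots in 𝔽_2: g(0) = 0 → root; g(1) = 0 → root.
Linear factors from roots: (z), (z + 1).
Complete factorization: g(z) = (z)·(z + 1)·(z² + z + 1)^2.
Factor degrees with multiplicity: 1 + 1 + 2 + 2 = 6.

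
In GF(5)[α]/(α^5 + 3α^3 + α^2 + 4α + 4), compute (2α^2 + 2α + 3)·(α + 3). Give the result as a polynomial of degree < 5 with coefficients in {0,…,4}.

2α^3 + 3α^2 + 4α + 4

Multiply in GF(5)[α]: (2α^2 + 2α + 3)·(α + 3) = 2α^3 + 3α^2 + 4α + 4.
Reduced: 2α^3 + 3α^2 + 4α + 4.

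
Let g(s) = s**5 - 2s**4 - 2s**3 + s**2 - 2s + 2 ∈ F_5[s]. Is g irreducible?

Yes

Check for roots in F_5: g(0) = 2; g(1) = 3; g(2) = 1; g(3) = 2; g(4) = 4.
No roots, so no linear factors.
Degree-2 irreducible divisors: test the 10 monic irreducibles of degree 2 over GF(5).
None of them divide g (all give nonzero remainder).
No irreducible factor of degree ≤ 2 exists, so g is irreducible over GF(5).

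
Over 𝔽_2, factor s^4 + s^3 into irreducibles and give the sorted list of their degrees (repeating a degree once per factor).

1, 1, 1, 1

Write g(s) = s^4 + s^3.
Roots in 𝔽_2: g(0) = 0 → root; g(1) = 0 → root.
Linear factors from roots: (s), (s + 1).
Complete factorization: g(s) = (s + 1)·(s)^3.
Factor degrees with multiplicity: 1 + 1 + 1 + 1 = 4.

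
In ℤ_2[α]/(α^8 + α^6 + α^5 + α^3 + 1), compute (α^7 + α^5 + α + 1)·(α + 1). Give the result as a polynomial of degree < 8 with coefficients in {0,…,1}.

α^7 + α^3 + α^2

Multiply in ℤ_2[α]: (α^7 + α^5 + α + 1)·(α + 1) = α^8 + α^7 + α^6 + α^5 + α^2 + 1.
Reduce using α^8 ≡ α^6 + α^5 + α^3 + 1 (mod α^8 + α^6 + α^5 + α^3 + 1).
Reduced: α^7 + α^3 + α^2.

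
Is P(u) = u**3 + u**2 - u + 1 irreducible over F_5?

Check for roots in F_5: P(0) = 1; P(1) = 2; P(2) = 1; P(3) = 4; P(4) = 2.
No roots. A degree-3 polynomial over a field with no linear factor is irreducible.

Yes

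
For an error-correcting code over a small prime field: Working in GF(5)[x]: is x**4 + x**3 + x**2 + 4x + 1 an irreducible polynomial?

Write P(x) = x**4 + x**3 + x**2 + 4x + 1.
Check for roots in GF(5): P(0) = 1; P(1) = 3; P(2) = 2; P(3) = 0 → root; P(4) = 3.
P(3) = 0, so (x − 3) divides P(x); P is reducible.

No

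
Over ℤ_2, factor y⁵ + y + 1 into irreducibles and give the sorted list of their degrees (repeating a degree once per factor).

Write f(y) = y⁵ + y + 1.
Roots in ℤ_2: f(0) = 1; f(1) = 1.
Complete factorization: f(y) = (y² + y + 1)·(y³ + y² + 1).
Factor degrees with multiplicity: 2 + 3 = 5.

2, 3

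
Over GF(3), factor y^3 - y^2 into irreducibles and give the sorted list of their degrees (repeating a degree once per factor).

Write g(y) = y^3 - y^2.
Roots in GF(3): g(0) = 0 → root; g(1) = 0 → root; g(2) = 1.
Linear factors from roots: (y), (y - 1).
Complete factorization: g(y) = (y - 1)·(y)^2.
Factor degrees with multiplicity: 1 + 1 + 1 = 3.

1, 1, 1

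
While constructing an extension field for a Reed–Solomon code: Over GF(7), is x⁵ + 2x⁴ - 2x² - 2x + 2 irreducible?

Write h(x) = x⁵ + 2x⁴ - 2x² - 2x + 2.
Check for roots in GF(7): h(0) = 2; h(1) = 1; h(2) = 5; h(3) = 5; h(4) = 0 → root; h(5) = 5; h(6) = 3.
h(4) = 0, so (x − 4) divides h(x); h is reducible.

No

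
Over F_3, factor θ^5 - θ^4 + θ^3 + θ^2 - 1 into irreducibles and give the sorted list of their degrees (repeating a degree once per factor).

Write h(θ) = θ^5 - θ^4 + θ^3 + θ^2 - 1.
Roots in F_3: h(0) = 2; h(1) = 1; h(2) = 0 → root.
Linear factors from roots: (θ + 1).
Complete factorization: h(θ) = (θ + 1)·(θ^2 + 1)·(θ^2 + θ - 1).
Factor degrees with multiplicity: 1 + 2 + 2 = 5.

1, 2, 2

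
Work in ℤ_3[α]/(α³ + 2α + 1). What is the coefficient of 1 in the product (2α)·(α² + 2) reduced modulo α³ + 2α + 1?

Multiply in ℤ_3[α]: (2α)·(α² + 2) = 2α³ + α.
Reduce using α³ ≡ α + 2 (mod α³ + 2α + 1).
Reduced: 1.

1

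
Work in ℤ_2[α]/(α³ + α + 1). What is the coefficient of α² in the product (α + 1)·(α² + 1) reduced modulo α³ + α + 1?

1

Multiply in ℤ_2[α]: (α + 1)·(α² + 1) = α³ + α² + α + 1.
Reduce using α³ ≡ α + 1 (mod α³ + α + 1).
Reduced: α².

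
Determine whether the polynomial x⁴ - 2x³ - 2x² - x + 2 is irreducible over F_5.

Yes

Write g(x) = x⁴ - 2x³ - 2x² - x + 2.
Check for roots in F_5: g(0) = 2; g(1) = 3; g(2) = 2; g(3) = 3; g(4) = 4.
No roots, so no linear factors.
Degree-2 irreducible divisors: test the 10 monic irreducibles of degree 2 over GF(5).
None of them divide g (all give nonzero remainder).
No irreducible factor of degree ≤ 2 exists, so g is irreducible over GF(5).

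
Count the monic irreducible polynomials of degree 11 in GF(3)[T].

16104

The number of monic irreducibles of degree 11 over GF(3) is (1/11)·Σ_{d∣11} μ(11/d) 3^d.
Divisors of 11: 1, 11; μ(11/d) for each: -1, 1.
Σ = − 3^1 + 3^11 = 177144.
N = 177144/11 = 16104.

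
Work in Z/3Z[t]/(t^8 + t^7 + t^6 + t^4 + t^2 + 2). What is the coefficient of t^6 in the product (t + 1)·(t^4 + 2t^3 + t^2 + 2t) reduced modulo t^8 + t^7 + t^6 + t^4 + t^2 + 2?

0

Multiply in Z/3Z[t]: (t + 1)·(t^4 + 2t^3 + t^2 + 2t) = t^5 + 2t.
Reduced: t^5 + 2t.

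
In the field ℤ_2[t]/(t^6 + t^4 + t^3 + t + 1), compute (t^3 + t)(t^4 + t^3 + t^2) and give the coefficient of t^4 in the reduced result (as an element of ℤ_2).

Multiply in ℤ_2[t]: (t^3 + t)·(t^4 + t^3 + t^2) = t^7 + t^6 + t^4 + t^3.
Reduce using t^6 ≡ t^4 + t^3 + t + 1 (mod t^6 + t^4 + t^3 + t + 1).
Reduced: t^5 + t^4 + t^2 + 1.

1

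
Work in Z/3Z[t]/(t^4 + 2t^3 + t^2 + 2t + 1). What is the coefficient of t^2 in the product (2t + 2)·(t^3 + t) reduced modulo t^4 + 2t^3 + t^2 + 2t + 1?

Multiply in Z/3Z[t]: (2t + 2)·(t^3 + t) = 2t^4 + 2t^3 + 2t^2 + 2t.
Reduce using t^4 ≡ t^3 + 2t^2 + t + 2 (mod t^4 + 2t^3 + t^2 + 2t + 1).
Reduced: t^3 + t + 1.

0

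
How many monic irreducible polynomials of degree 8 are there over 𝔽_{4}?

The number of monic irreducibles of degree 8 over GF(4) is (1/8)·Σ_{d∣8} μ(8/d) 4^d.
Divisors of 8: 1, 2, 4, 8; μ(8/d) for each: 0, 0, -1, 1.
Σ = − 4^4 + 4^8 = 65280.
N = 65280/8 = 8160.

8160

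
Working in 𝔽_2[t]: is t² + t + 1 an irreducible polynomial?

Write m(t) = t² + t + 1.
Check for roots in 𝔽_2: m(0) = 1; m(1) = 1.
No roots. A degree-2 polynomial over a field with no linear factor is irreducible.

Yes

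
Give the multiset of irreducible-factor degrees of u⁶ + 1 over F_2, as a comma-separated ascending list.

Write f(u) = u⁶ + 1.
Roots in F_2: f(0) = 1; f(1) = 0 → root.
Linear factors from roots: (u + 1).
Complete factorization: f(u) = (u + 1)^2·(u² + u + 1)^2.
Factor degrees with multiplicity: 1 + 1 + 2 + 2 = 6.

1, 1, 2, 2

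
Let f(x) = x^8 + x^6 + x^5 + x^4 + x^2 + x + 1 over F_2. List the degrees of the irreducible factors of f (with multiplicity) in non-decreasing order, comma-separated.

8

Roots in F_2: f(0) = 1; f(1) = 1.
Complete factorization: f(x) = (x^8 + x^6 + x^5 + x^4 + x^2 + x + 1).
Factor degrees with multiplicity: 8 = 8.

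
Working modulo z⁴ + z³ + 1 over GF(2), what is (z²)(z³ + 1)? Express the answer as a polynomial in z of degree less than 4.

z^3 + z^2 + z + 1

Multiply in GF(2)[z]: (z²)·(z³ + 1) = z⁵ + z².
Reduce using z⁴ ≡ z³ + 1 (mod z⁴ + z³ + 1).
Reduced: z³ + z² + z + 1.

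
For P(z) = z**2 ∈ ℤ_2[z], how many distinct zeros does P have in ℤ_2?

1

Evaluate at each of the 2 elements of ℤ_2:
P(0) = 0 → root; P(1) = 1.
Roots: {0}.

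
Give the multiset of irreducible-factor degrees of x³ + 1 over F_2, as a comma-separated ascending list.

Write g(x) = x³ + 1.
Roots in F_2: g(0) = 1; g(1) = 0 → root.
Linear factors from roots: (x + 1).
Complete factorization: g(x) = (x + 1)·(x² + x + 1).
Factor degrees with multiplicity: 1 + 2 = 3.

1, 2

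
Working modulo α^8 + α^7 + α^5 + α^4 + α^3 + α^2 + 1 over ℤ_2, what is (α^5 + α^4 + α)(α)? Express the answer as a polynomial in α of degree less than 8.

Multiply in ℤ_2[α]: (α^5 + α^4 + α)·(α) = α^6 + α^5 + α^2.
Reduced: α^6 + α^5 + α^2.

α^6 + α^5 + α^2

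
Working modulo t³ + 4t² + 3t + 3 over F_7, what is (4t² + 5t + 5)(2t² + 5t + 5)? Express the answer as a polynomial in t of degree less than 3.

4t^2 + 4t + 3

Multiply in F_7[t]: (4t² + 5t + 5)·(2t² + 5t + 5) = t⁴ + 2t³ + 6t² + t + 4.
Reduce using t³ ≡ 3t² + 4t + 4 (mod t³ + 4t² + 3t + 3).
Reduced: 4t² + 4t + 3.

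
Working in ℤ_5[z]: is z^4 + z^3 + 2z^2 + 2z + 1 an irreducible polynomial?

Yes

Write h(z) = z^4 + z^3 + 2z^2 + 2z + 1.
Check for roots in ℤ_5: h(0) = 1; h(1) = 2; h(2) = 2; h(3) = 3; h(4) = 1.
No roots, so no linear factors.
Degree-2 irreducible divisors: test the 10 monic irreducibles of degree 2 over GF(5).
None of them divide h (all give nonzero remainder).
No irreducible factor of degree ≤ 2 exists, so h is irreducible over GF(5).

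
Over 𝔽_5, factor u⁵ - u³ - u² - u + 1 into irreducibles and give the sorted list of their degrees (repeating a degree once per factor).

Write f(u) = u⁵ - u³ - u² - u + 1.
Roots in 𝔽_5: f(0) = 1; f(1) = 4; f(2) = 4; f(3) = 0 → root; f(4) = 1.
Linear factors from roots: (u + 2).
Complete factorization: f(u) = (u + 2)·(u² + u + 2)·(u² + 2u - 1).
Factor degrees with multiplicity: 1 + 2 + 2 = 5.

1, 2, 2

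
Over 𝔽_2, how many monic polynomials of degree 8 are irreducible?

By the necklace-counting formula, N_2(8) = (1/8) Σ_{d|8} μ(8/d)·2^d.
Divisors of 8: 1, 2, 4, 8; μ(8/d) for each: 0, 0, -1, 1.
Σ = − 2^4 + 2^8 = 240.
N = 240/8 = 30.

30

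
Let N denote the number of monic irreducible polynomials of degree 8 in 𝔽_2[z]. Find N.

The number of monic irreducibles of degree 8 over GF(2) is (1/8)·Σ_{d∣8} μ(8/d) 2^d.
Divisors of 8: 1, 2, 4, 8; μ(8/d) for each: 0, 0, -1, 1.
Σ = − 2^4 + 2^8 = 240.
N = 240/8 = 30.

30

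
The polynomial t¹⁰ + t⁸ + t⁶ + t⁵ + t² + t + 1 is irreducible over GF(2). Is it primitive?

No

Write f(t) = t¹⁰ + t⁸ + t⁶ + t⁵ + t² + t + 1.
|GF(2^10)^×| = 2^10 − 1 = 1023. Prime factorization: 1023 = 3·11·31.
f is primitive ⇔ t has order 1023 in GF(2)[t]/(f), i.e. t^(1023/q) ≠ 1 for each prime q | 1023.
t^(341) mod f = 1
t^(93) mod f = t⁹ + t⁸ + t⁶ + t³ + t² + t.
t^(33) mod f = t⁹ + t⁷ + t.
Since t^(341) = 1, the order of t divides 341 < 1023; not primitive.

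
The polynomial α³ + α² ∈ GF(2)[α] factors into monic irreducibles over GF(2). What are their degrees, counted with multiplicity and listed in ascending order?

1, 1, 1

Write h(α) = α³ + α².
Roots in GF(2): h(0) = 0 → root; h(1) = 0 → root.
Linear factors from roots: (α), (α + 1).
Complete factorization: h(α) = (α + 1)·(α)^2.
Factor degrees with multiplicity: 1 + 1 + 1 = 3.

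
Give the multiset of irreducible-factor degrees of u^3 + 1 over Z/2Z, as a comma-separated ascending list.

Write g(u) = u^3 + 1.
Roots in Z/2Z: g(0) = 1; g(1) = 0 → root.
Linear factors from roots: (u + 1).
Complete factorization: g(u) = (u + 1)·(u^2 + u + 1).
Factor degrees with multiplicity: 1 + 2 = 3.

1, 2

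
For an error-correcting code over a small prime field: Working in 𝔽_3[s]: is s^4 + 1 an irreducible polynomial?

Write g(s) = s^4 + 1.
Check for roots in 𝔽_3: g(0) = 1; g(1) = 2; g(2) = 2.
No roots, so no linear factors.
Monic irreducibles of degree 2 over GF(3): s^2 + 1, s^2 + s + 2, s^2 + 2s + 2.
s^2 + s + 2 divides g: g(s) = (s^2 + s + 2)·(s^2 + 2s + 2).

No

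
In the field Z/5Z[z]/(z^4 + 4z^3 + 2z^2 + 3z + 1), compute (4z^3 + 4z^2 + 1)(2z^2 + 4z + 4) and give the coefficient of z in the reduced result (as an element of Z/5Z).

0

Multiply in Z/5Z[z]: (4z^3 + 4z^2 + 1)·(2z^2 + 4z + 4) = 3z^5 + 4z^4 + 2z^3 + 3z^2 + 4z + 4.
Reduce using z^4 ≡ z^3 + 3z^2 + 2z + 4 (mod z^4 + 4z^3 + 2z^2 + 3z + 1).
Reduced: 3z^3 + 2.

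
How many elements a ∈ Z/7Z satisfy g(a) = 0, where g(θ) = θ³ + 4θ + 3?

Evaluate at each of the 7 elements of Z/7Z:
g(0) = 3; g(1) = 1; g(2) = 5; g(3) = 0 → root; g(4) = 6; g(5) = 1; g(6) = 5.
Roots: {3}.

1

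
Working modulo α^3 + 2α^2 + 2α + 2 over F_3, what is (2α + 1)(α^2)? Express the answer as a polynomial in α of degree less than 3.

2α + 2

Multiply in F_3[α]: (2α + 1)·(α^2) = 2α^3 + α^2.
Reduce using α^3 ≡ α^2 + α + 1 (mod α^3 + 2α^2 + 2α + 2).
Reduced: 2α + 2.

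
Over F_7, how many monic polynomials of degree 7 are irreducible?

117648

Gauss's count: N_{7}(7) = (1/7) Σ_{d|7} μ(7/d)·7^d.
Divisors of 7: 1, 7; μ(7/d) for each: -1, 1.
Σ = − 7^1 + 7^7 = 823536.
N = 823536/7 = 117648.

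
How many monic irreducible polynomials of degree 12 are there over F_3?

The number of monic irreducibles of degree 12 over GF(3) is (1/12)·Σ_{d∣12} μ(12/d) 3^d.
Divisors of 12: 1, 2, 3, 4, 6, 12; μ(12/d) for each: 0, 1, 0, -1, -1, 1.
Σ = 3^2 − 3^4 − 3^6 + 3^12 = 530640.
N = 530640/12 = 44220.

44220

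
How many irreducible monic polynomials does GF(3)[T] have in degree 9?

x^(3^9) − x is the product of all monic irreducibles of degree dividing 9; Möbius inversion gives N = (1/9) Σ μ(9/d)·3^d.
Divisors of 9: 1, 3, 9; μ(9/d) for each: 0, -1, 1.
Σ = − 3^3 + 3^9 = 19656.
N = 19656/9 = 2184.

2184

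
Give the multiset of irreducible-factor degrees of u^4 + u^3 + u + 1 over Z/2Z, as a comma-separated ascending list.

Write g(u) = u^4 + u^3 + u + 1.
Roots in Z/2Z: g(0) = 1; g(1) = 0 → root.
Linear factors from roots: (u + 1).
Complete factorization: g(u) = (u + 1)^2·(u^2 + u + 1).
Factor degrees with multiplicity: 1 + 1 + 2 = 4.

1, 1, 2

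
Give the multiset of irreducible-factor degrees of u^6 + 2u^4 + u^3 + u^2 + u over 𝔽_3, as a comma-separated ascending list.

1, 1, 2, 2

Write g(u) = u^6 + 2u^4 + u^3 + u^2 + u.
Roots in 𝔽_3: g(0) = 0 → root; g(1) = 0 → root; g(2) = 2.
Linear factors from roots: (u), (u + 2).
Complete factorization: g(u) = (u)·(u + 2)·(u^2 + 1)·(u^2 + u + 2).
Factor degrees with multiplicity: 1 + 1 + 2 + 2 = 6.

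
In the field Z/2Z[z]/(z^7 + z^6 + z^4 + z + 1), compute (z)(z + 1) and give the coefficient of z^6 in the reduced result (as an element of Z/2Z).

0

Multiply in Z/2Z[z]: (z)·(z + 1) = z^2 + z.
Reduced: z^2 + z.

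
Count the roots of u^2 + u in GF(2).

Write h(u) = u^2 + u.
Evaluate at each of the 2 elements of GF(2):
h(0) = 0 → root; h(1) = 0 → root.
Roots: {0, 1}.

2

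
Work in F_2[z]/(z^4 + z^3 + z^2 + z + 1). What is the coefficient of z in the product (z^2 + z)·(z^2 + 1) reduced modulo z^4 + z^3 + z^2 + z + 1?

Multiply in F_2[z]: (z^2 + z)·(z^2 + 1) = z^4 + z^3 + z^2 + z.
Reduce using z^4 ≡ z^3 + z^2 + z + 1 (mod z^4 + z^3 + z^2 + z + 1).
Reduced: 1.

0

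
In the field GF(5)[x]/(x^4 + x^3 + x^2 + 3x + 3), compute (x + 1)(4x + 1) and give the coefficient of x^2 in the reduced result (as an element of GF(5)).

4

Multiply in GF(5)[x]: (x + 1)·(4x + 1) = 4x^2 + 1.
Reduced: 4x^2 + 1.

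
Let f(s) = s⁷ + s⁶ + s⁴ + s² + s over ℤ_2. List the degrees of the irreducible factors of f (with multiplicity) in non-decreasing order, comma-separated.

Roots in ℤ_2: f(0) = 0 → root; f(1) = 1.
Linear factors from roots: (s).
Complete factorization: f(s) = (s)·(s² + s + 1)^3.
Factor degrees with multiplicity: 1 + 2 + 2 + 2 = 7.

1, 2, 2, 2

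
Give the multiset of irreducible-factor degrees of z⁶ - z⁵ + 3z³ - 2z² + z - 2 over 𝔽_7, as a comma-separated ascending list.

1, 1, 1, 3

Write g(z) = z⁶ - z⁵ + 3z³ - 2z² + z - 2.
Linear factors from roots: (z - 1), (z + 3).
Complete factorization: g(z) = (z + 3)·(z - 1)^2·(z³ - 2z² - 3).
Factor degrees with multiplicity: 1 + 1 + 1 + 3 = 6.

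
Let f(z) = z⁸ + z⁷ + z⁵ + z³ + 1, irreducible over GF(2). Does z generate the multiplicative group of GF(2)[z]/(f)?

Yes

|GF(2^8)^×| = 2^8 − 1 = 255. Prime factorization: 255 = 3·5·17.
f is primitive ⇔ z has order 255 in GF(2)[z]/(f), i.e. z^(255/q) ≠ 1 for each prime q | 255.
z^(85) mod f = z⁷ + z⁶ + z² + z.
z^(51) mod f = z⁷ + z⁶ + z⁴ + z³ + z².
z^(15) mod f = z³ + z².
None equal 1, so z has full order 255; f is primitive.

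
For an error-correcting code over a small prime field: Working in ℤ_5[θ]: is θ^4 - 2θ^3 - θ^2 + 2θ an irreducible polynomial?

No

Write g(θ) = θ^4 - 2θ^3 - θ^2 + 2θ.
Check for roots in ℤ_5: g(0) = 0 → root; g(1) = 0 → root; g(2) = 0 → root; g(3) = 4; g(4) = 0 → root.
g(0) = 0, so (θ) divides g(θ); g is reducible.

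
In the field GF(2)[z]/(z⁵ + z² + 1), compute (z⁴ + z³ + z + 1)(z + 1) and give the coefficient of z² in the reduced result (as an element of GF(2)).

0

Multiply in GF(2)[z]: (z⁴ + z³ + z + 1)·(z + 1) = z⁵ + z³ + z² + 1.
Reduce using z⁵ ≡ z² + 1 (mod z⁵ + z² + 1).
Reduced: z³.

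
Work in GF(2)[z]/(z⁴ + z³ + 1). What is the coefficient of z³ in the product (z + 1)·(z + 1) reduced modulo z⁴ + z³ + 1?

0

Multiply in GF(2)[z]: (z + 1)·(z + 1) = z² + 1.
Reduced: z² + 1.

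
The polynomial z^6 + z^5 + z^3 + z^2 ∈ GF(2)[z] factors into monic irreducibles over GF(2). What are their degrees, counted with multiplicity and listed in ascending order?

1, 1, 1, 1, 2

Write h(z) = z^6 + z^5 + z^3 + z^2.
Roots in GF(2): h(0) = 0 → root; h(1) = 0 → root.
Linear factors from roots: (z), (z + 1).
Complete factorization: h(z) = (z)^2·(z + 1)^2·(z^2 + z + 1).
Factor degrees with multiplicity: 1 + 1 + 1 + 1 + 2 = 6.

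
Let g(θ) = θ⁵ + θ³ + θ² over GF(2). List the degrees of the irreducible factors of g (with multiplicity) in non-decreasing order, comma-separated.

Roots in GF(2): g(0) = 0 → root; g(1) = 1.
Linear factors from roots: (θ).
Complete factorization: g(θ) = (θ)^2·(θ³ + θ + 1).
Factor degrees with multiplicity: 1 + 1 + 3 = 5.

1, 1, 3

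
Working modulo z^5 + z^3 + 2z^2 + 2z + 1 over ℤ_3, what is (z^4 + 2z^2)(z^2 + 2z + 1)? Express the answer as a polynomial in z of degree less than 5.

Multiply in ℤ_3[z]: (z^4 + 2z^2)·(z^2 + 2z + 1) = z^6 + 2z^5 + z^3 + 2z^2.
Reduce using z^5 ≡ 2z^3 + z^2 + z + 2 (mod z^5 + z^3 + 2z^2 + 2z + 1).
Reduced: 2z^4 + 2z^2 + z + 1.

2z^4 + 2z^2 + z + 1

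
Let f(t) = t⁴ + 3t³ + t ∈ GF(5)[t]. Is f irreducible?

No

Check for roots in GF(5): f(0) = 0 → root; f(1) = 0 → root; f(2) = 2; f(3) = 0 → root; f(4) = 2.
f(0) = 0, so (t) divides f(t); f is reducible.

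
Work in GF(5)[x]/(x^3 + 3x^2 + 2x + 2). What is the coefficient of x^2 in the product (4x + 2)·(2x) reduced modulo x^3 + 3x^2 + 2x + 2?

3

Multiply in GF(5)[x]: (4x + 2)·(2x) = 3x^2 + 4x.
Reduced: 3x^2 + 4x.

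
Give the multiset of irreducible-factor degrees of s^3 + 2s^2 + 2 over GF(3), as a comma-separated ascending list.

1, 2

Write f(s) = s^3 + 2s^2 + 2.
Roots in GF(3): f(0) = 2; f(1) = 2; f(2) = 0 → root.
Linear factors from roots: (s + 1).
Complete factorization: f(s) = (s + 1)·(s^2 + s + 2).
Factor degrees with multiplicity: 1 + 2 = 3.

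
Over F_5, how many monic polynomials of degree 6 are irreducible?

2580

By the necklace-counting formula, N_5(6) = (1/6) Σ_{d|6} μ(6/d)·5^d.
Divisors of 6: 1, 2, 3, 6; μ(6/d) for each: 1, -1, -1, 1.
Σ = 5^1 − 5^2 − 5^3 + 5^6 = 15480.
N = 15480/6 = 2580.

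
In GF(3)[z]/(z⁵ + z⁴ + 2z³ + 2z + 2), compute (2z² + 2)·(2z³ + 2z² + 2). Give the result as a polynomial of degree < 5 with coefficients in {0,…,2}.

Multiply in GF(3)[z]: (2z² + 2)·(2z³ + 2z² + 2) = z⁵ + z⁴ + z³ + 2z² + 1.
Reduce using z⁵ ≡ 2z⁴ + z³ + z + 1 (mod z⁵ + z⁴ + 2z³ + 2z + 2).
Reduced: 2z³ + 2z² + z + 2.

2z^3 + 2z^2 + z + 2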